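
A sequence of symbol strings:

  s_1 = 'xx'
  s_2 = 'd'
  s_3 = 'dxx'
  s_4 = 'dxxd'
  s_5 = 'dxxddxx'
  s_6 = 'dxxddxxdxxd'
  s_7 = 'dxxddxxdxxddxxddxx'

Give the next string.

This is a Fibonacci-style word recurrence s(k) = s(k−1)·s(k−2): e.g. d·xx = dxx.
Continuing: dxxddxxdxxddxxddxx · dxxddxxdxxd gives term 8.

dxxddxxdxxddxxddxxdxxddxxdxxd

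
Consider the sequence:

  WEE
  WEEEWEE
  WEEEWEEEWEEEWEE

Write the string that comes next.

WEEEWEEEWEEEWEEEWEEEWEEEWEEEWEE

s(k+1) = s(k)·E·s(k) — each term doubles the last with 'E' between the halves.
One more doubling of WEEEWEEEWEEEWEE gives the answer.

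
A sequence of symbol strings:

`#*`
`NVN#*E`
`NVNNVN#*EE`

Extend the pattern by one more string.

s(k+1) = NVN·s(k)·E, so each term gains NVN as a prefix and E as a suffix.
Applying this once more to NVNNVN#*EE:

NVNNVNNVN#*EEE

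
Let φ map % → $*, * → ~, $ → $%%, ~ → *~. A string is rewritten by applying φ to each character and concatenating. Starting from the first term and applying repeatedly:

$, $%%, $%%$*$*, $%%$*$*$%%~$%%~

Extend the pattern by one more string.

Applying the rule to each of the 15 symbols of $%%$*$*$%%~$%%~ gives the pieces $%% $* $* $%% ~ $%% ~ $%% $* $* *~ $%% $* $* *~, which concatenate to the answer.

$%%$*$*$%%~$%%~$%%$*$**~$%%$*$**~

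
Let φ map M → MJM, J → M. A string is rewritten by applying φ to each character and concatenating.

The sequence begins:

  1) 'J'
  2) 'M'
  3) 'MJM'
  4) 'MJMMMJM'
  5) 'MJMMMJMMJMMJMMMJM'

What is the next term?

Rewriting the 17 symbols of MJMMMJMMJMMJMMMJM one by one yields MJM M MJM MJM MJM M MJM MJM M MJM MJM M MJM MJM MJM M MJM; concatenated:

MJMMMJMMJMMJMMMJMMJMMMJMMJMMMJMMJMMJMMMJM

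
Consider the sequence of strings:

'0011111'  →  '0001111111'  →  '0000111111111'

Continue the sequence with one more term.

Term n consists of n 0's, followed by 2n+1 1's, where the shown terms are n = 2, 3, 4.
Setting n = 5 gives 5, 11 characters in each block.

0000011111111111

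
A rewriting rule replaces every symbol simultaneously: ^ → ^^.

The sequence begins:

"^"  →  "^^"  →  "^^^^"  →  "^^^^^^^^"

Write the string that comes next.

Rewriting each symbol of ^^^^^^^^: ^→^^, ^→^^, ^→^^, ^→^^, ^→^^, ^→^^, ^→^^, ^→^^, which concatenates to ^^ ^^ ^^ ^^ ^^ ^^ ^^ ^^.

^^^^^^^^^^^^^^^^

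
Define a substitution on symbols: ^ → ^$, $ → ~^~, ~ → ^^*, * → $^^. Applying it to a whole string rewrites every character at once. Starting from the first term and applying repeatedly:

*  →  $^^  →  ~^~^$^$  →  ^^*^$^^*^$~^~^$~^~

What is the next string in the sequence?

Replace each of the 18 characters of ^^*^$^^*^$~^~^$~^~ in place — ^$ ^$ $^^ ^$ ~^~ ^$ ^$ $^^ ^$ ~^~ ^^* ^$ ^^* ^$ ~^~ ^^* ^$ ^^* — and concatenate.

^$^$$^^^$~^~^$^$$^^^$~^~^^*^$^^*^$~^~^^*^$^^*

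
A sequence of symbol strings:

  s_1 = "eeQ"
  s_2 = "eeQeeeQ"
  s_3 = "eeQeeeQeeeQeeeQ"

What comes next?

Each string is two copies of the previous one joined by 'e'.
Doubling eeQeeeQeeeQeeeQ with 'e' between the halves:

eeQeeeQeeeQeeeQeeeQeeeQeeeQeeeQ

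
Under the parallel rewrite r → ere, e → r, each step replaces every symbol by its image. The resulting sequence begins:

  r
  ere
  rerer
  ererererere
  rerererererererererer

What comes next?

Rewriting the 21 symbols of rerererererererererer one by one yields ere r ere r ere r ere r ere r ere r ere r ere r ere r ere r ere; concatenated:

ererererererererererererererererererererere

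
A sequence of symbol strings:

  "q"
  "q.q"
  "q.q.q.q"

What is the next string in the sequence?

Each string is two copies of the previous one joined by '.'.
One more doubling of q.q.q.q gives the answer.

q.q.q.q.q.q.q.q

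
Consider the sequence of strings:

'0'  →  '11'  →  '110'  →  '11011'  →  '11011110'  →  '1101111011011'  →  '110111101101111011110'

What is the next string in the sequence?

This is a Fibonacci-style word recurrence s(k) = s(k−1)·s(k−2): e.g. 11·0 = 110.
Continuing: 110111101101111011110 · 1101111011011 gives term 8.

1101111011011110111101101111011011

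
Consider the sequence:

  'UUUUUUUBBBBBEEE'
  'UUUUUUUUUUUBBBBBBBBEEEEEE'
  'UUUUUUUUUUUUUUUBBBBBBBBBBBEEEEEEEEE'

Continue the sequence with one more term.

UUUUUUUUUUUUUUUUUUUBBBBBBBBBBBBBBEEEEEEEEEEEE

Reading off run lengths: U runs 7, 11, 15; B runs 5, 8, 11; E runs 3, 6, 9 — each is linear in n (n = 1, 2, …).
At n = 4 the blocks have lengths 19, 14, 12.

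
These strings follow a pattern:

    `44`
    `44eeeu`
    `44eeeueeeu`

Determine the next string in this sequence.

Every step adds eeeu to the end: s(k+1) = s(k)·eeeu.
Applying this once more to 44eeeueeeu:

44eeeueeeueeeu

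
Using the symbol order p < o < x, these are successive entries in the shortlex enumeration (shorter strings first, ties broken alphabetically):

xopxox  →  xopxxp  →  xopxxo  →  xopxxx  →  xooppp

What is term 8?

Stepping forward 3 times from xooppp: xooppp → xooppo → xooppx, then the target.

xoopop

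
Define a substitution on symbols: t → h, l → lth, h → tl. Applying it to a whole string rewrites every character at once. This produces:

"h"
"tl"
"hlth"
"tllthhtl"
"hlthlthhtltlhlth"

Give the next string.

Replace each of the 16 characters of hlthlthhtltlhlth in place — tl lth h tl lth h tl tl h lth h lth tl lth h tl — and concatenate.

tllthhtllthhtltlhlthhlthtllthhtl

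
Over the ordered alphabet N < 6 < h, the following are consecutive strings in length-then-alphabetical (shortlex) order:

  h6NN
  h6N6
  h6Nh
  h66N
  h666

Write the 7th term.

Continuing the enumeration 2 steps past h666: h666 → h66h → (answer).

h6hN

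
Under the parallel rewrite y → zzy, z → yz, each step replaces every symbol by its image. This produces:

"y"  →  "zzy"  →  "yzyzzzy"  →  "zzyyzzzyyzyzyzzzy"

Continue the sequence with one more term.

Applying the rule to each of the 17 symbols of zzyyzzzyyzyzyzzzy gives the pieces yz yz zzy zzy yz yz yz zzy zzy yz zzy yz zzy yz yz yz zzy, which concatenate to the answer.

yzyzzzyzzyyzyzyzzzyzzyyzzzyyzzzyyzyzyzzzy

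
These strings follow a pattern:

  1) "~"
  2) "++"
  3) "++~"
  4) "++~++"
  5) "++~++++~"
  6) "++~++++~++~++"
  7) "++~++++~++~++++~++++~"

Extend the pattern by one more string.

++~++++~++~++++~++++~++~++++~++~++

From term 3 onward, concatenate the last term with the second-to-last: ++·~ = ++~, ++~·++ = ++~++, …
Continuing: ++~++++~++~++++~++++~ · ++~++++~++~++ gives term 8.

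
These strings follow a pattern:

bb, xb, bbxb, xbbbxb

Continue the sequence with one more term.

bbxbxbbbxb

This is a Fibonacci-style word recurrence s(k) = s(k−2)·s(k−1): e.g. bb·xb = bbxb.
So term 5 is bbxb·xbbbxb.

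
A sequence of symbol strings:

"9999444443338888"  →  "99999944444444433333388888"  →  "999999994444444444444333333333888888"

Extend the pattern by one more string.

The n-th term is 2n+2 9's then 4n+1 4's then 3n 3's then n+3 8's (n = 1, 2, …).
Setting n = 4 gives 10, 17, 12, 7 characters in each block.

9999999999444444444444444443333333333338888888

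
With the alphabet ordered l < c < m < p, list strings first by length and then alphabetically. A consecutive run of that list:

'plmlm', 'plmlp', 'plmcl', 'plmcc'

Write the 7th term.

plmml

Continuing the enumeration 3 steps past plmcc: plmcc → plmcm → plmcp → (answer).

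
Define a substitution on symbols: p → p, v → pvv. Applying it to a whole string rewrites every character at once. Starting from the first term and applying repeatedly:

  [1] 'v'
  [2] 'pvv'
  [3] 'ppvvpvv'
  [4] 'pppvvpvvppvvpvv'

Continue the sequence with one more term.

ppppvvpvvppvvpvvpppvvpvvppvvpvv

φ(pppvvpvvppvvpvv) expands symbol-by-symbol to p p p pvv pvv p pvv pvv p p pvv pvv p pvv pvv; joining the 15 pieces gives the next term.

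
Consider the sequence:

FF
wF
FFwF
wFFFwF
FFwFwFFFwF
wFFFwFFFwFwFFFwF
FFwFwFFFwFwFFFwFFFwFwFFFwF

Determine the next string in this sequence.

Each term (from the third on) is the two preceding terms concatenated in order: term 3 = FF·wF = FFwF.
Continuing: wFFFwFFFwFwFFFwF · FFwFwFFFwFwFFFwFFFwFwFFFwF gives term 8.

wFFFwFFFwFwFFFwFFFwFwFFFwFwFFFwFFFwFwFFFwF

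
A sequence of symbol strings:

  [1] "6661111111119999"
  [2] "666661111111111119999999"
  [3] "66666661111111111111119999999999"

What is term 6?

66666666666661111111111111111111111119999999999999999999

Term n consists of 2n-1 6's, followed by 3n+3 1's, followed by 3n-2 9's, where the shown terms are n = 2, 3, 4.
Setting n = 7 gives 13, 24, 19 characters in each block.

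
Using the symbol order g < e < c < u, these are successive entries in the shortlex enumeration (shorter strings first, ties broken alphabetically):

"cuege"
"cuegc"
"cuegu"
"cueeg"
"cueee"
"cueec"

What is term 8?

Continuing the enumeration 2 steps past cueec: cueec → cueeu → (answer).

cuecg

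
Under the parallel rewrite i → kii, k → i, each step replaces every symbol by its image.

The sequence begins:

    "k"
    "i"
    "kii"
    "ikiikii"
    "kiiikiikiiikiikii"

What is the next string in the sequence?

Replace each of the 17 characters of kiiikiikiiikiikii in place — i kii kii kii i kii kii i kii kii kii i kii kii i kii kii — and concatenate.

ikiikiikiiikiikiiikiikiikiiikiikiiikiikii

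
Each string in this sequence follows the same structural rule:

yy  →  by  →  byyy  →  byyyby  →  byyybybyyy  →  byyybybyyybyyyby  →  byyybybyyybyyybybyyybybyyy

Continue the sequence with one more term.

byyybybyyybyyybybyyybybyyybyyybybyyybyyyby

From term 3 onward, concatenate the last term with the second-to-last: by·yy = byyy, byyy·by = byyyby, …
The next term joins byyybybyyybyyybybyyybybyyy and byyybybyyybyyyby.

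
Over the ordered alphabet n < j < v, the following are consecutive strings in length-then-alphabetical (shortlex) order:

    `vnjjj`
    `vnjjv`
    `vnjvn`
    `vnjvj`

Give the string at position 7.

vnvnj

Continuing the enumeration 3 steps past vnjvj: vnjvj → vnjvv → vnvnn → (answer).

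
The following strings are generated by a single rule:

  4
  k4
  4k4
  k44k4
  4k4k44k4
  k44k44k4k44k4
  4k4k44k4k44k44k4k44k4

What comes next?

Each term (from the third on) is the two preceding terms concatenated in order: term 3 = 4·k4 = 4k4.
So term 8 is k44k44k4k44k4·4k4k44k4k44k44k4k44k4.

k44k44k4k44k44k4k44k4k44k44k4k44k4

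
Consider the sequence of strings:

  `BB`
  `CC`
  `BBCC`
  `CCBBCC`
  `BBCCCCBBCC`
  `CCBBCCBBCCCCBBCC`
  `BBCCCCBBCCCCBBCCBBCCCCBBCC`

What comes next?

CCBBCCBBCCCCBBCCBBCCCCBBCCCCBBCCBBCCCCBBCC

From term 3 onward, concatenate the second-to-last term with the last: BB·CC = BBCC, CC·BBCC = CCBBCC, …
The next term joins CCBBCCBBCCCCBBCC and BBCCCCBBCCCCBBCCBBCCCCBBCC.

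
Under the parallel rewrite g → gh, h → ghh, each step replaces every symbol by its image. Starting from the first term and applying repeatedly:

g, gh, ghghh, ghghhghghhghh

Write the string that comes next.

ghghhghghhghhghghhghghhghhghghhghh

Replace each of the 13 characters of ghghhghghhghh in place — gh ghh gh ghh ghh gh ghh gh ghh ghh gh ghh ghh — and concatenate.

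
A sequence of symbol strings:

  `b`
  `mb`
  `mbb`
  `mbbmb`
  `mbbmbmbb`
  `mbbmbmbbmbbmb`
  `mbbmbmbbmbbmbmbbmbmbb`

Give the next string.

mbbmbmbbmbbmbmbbmbmbbmbbmbmbbmbbmb

From term 3 onward, concatenate the last term with the second-to-last: mb·b = mbb, mbb·mb = mbbmb, …
So term 8 is mbbmbmbbmbbmbmbbmbmbb·mbbmbmbbmbbmb.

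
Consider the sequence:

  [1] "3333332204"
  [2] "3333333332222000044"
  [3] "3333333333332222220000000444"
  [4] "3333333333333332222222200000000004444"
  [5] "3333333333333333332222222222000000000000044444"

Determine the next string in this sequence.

Reading off run lengths: 3 runs 6, 9, 12, 15, 18; 2 runs 2, 4, 6, 8, 10; 0 runs 1, 4, 7, 10, 13; 4 runs 1, 2, 3, 4, 5 — each is linear in n (n = 1, 2, …).
At n = 6 the blocks have lengths 21, 12, 16, 6.

3333333333333333333332222222222220000000000000000444444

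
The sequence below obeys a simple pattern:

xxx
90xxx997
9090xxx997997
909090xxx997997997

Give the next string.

s(k+1) = 90·s(k)·997, so each term gains 90 as a prefix and 997 as a suffix.
Applying this once more to 909090xxx997997997:

90909090xxx997997997997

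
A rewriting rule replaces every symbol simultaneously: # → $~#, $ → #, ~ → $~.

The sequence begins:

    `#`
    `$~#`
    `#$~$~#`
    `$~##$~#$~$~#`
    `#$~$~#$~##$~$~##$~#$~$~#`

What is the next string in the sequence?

Replace each of the 24 characters of #$~$~#$~##$~$~##$~#$~$~# in place — $~# # $~ # $~ $~# # $~ $~# $~# # $~ # $~ $~# $~# # $~ $~# # $~ # $~ $~# — and concatenate.

$~##$~#$~$~##$~$~#$~##$~#$~$~#$~##$~$~##$~#$~$~#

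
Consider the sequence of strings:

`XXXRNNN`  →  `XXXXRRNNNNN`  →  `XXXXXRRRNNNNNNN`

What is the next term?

Reading off run lengths: X runs 3, 4, 5; R runs 1, 2, 3; N runs 3, 5, 7 — each is linear in n, where the shown terms are n = 2, 3, 4.
For the next term, n = 5, so the run lengths are 6, 4, 9.

XXXXXXRRRRNNNNNNNNN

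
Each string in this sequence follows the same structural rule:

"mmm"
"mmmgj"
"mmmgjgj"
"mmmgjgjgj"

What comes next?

The strings grow by a fixed suffix gj each time.
So the next term is mmmgjgjgj·gj.

mmmgjgjgjgj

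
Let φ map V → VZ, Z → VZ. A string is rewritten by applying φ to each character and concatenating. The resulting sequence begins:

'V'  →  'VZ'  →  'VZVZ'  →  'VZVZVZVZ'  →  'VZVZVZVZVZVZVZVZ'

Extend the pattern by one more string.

Rewriting the 16 symbols of VZVZVZVZVZVZVZVZ one by one yields VZ VZ VZ VZ VZ VZ VZ VZ VZ VZ VZ VZ VZ VZ VZ VZ; concatenated:

VZVZVZVZVZVZVZVZVZVZVZVZVZVZVZVZ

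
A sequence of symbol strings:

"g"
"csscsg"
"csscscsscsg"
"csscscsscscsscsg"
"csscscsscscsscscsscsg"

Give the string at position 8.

Each term is the previous one with csscs prepended.
From csscscsscscsscscsscsg, 3 further steps: csscscsscscsscscsscsg → csscscsscscsscscsscscsscsg → csscscsscscsscscsscscsscscsscsg → (answer).

csscscsscscsscscsscscsscscsscscsscsg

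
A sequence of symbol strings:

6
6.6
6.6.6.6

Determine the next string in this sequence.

Each string is two copies of the previous one joined by '.'.
So the next term is two copies of 6.6.6.6 with '.' between the halves.

6.6.6.6.6.6.6.6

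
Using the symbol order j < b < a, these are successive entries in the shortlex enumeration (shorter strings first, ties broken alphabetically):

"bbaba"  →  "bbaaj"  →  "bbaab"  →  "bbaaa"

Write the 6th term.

bajjb

Continuing the enumeration 2 steps past bbaaa: bbaaa → bajjj → (answer).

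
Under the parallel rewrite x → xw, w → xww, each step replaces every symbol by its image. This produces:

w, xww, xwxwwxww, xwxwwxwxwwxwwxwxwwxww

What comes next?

Applying the rule to each of the 21 symbols of xwxwwxwxwwxwwxwxwwxww gives the pieces xw xww xw xww xww xw xww xw xww xww xw xww xww xw xww xw xww xww xw xww xww, which concatenate to the answer.

xwxwwxwxwwxwwxwxwwxwxwwxwwxwxwwxwwxwxwwxwxwwxwwxwxwwxww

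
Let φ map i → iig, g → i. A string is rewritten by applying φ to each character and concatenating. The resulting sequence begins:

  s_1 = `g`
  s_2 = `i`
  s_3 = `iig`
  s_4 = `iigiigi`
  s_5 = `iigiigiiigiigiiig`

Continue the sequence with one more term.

Rewriting the 17 symbols of iigiigiiigiigiiig one by one yields iig iig i iig iig i iig iig iig i iig iig i iig iig iig i; concatenated:

iigiigiiigiigiiigiigiigiiigiigiiigiigiigi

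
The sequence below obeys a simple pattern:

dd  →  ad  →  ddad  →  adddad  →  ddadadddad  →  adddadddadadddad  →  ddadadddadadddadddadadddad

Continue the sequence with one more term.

From term 3 onward, concatenate the second-to-last term with the last: dd·ad = ddad, ad·ddad = adddad, …
The next term joins adddadddadadddad and ddadadddadadddadddadadddad.

adddadddadadddadddadadddadadddadddadadddad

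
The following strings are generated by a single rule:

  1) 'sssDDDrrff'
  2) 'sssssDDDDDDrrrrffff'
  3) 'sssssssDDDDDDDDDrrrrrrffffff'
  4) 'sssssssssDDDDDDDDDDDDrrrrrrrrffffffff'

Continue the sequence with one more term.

Each string has the form s^{2n+1} D^{3n} r^{2n} f^{2n} (n = 1, 2, …).
Setting n = 5 gives 11, 15, 10, 10 characters in each block.

sssssssssssDDDDDDDDDDDDDDDrrrrrrrrrrffffffffff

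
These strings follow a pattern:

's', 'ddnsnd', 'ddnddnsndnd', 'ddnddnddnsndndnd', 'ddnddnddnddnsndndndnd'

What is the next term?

Each term wraps the previous one in ddn on the left and nd on the right.
One more step from ddnddnddnddnsndndndnd gives the answer.

ddnddnddnddnddnsndndndndnd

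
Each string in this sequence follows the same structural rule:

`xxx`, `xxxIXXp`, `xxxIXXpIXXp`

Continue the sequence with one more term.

xxxIXXpIXXpIXXp

Each term is the previous one with IXXp appended.
So the next term is xxxIXXpIXXp·IXXp.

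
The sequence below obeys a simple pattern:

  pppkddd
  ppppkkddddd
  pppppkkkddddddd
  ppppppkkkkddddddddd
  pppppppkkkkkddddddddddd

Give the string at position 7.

pppppppppkkkkkkkddddddddddddddd

Each string has the form p^{n+2} k^{n} d^{2n+1} (n = 1, 2, …).
At n = 7 the blocks have lengths 9, 7, 15.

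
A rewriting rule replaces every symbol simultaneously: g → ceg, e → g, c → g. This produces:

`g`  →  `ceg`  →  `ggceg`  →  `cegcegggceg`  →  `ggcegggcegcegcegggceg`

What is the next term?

Rewriting the 21 symbols of ggcegggcegcegcegggceg one by one yields ceg ceg g g ceg ceg ceg g g ceg g g ceg g g ceg ceg ceg g g ceg; concatenated:

cegcegggcegcegcegggcegggcegggcegcegcegggceg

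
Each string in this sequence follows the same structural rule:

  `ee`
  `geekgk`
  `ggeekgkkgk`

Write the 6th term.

s(k+1) = g·s(k)·kgk, so each term gains g as a prefix and kgk as a suffix.
From ggeekgkkgk, 3 further steps: ggeekgkkgk → gggeekgkkgkkgk → ggggeekgkkgkkgkkgk → (answer).

gggggeekgkkgkkgkkgkkgk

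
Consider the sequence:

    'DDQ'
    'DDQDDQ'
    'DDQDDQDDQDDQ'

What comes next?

DDQDDQDDQDDQDDQDDQDDQDDQ

s(k+1) = s(k)·s(k) — each term doubles the last.
One more doubling of DDQDDQDDQDDQ gives the answer.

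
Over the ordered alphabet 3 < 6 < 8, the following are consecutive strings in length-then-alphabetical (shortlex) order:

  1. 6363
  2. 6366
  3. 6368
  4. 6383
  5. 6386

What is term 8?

Stepping forward 3 times from 6386: 6386 → 6388 → 6633, then the target.

6636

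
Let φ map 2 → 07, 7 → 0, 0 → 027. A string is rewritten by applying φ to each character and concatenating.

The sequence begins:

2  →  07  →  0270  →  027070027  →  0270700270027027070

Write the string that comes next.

Applying the rule to each of the 19 symbols of 0270700270027027070 gives the pieces 027 07 0 027 0 027 027 07 0 027 027 07 0 027 07 0 027 0 027, which concatenate to the answer.

02707002700270270700270270700270700270027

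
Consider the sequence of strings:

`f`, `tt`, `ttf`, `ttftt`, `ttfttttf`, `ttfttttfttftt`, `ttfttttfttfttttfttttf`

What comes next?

From term 3 onward, concatenate the last term with the second-to-last: tt·f = ttf, ttf·tt = ttftt, …
Continuing: ttfttttfttfttttfttttf · ttfttttfttftt gives term 8.

ttfttttfttfttttfttttfttfttttfttftt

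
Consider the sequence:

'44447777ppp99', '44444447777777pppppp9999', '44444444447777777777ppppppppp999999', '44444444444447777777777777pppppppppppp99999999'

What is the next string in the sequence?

Term n consists of 3n+1 4's, followed by 3n+1 7's, followed by 3n p's, followed by 2n 9's (n = 1, 2, …).
At n = 5 the blocks have lengths 16, 16, 15, 10.

44444444444444447777777777777777ppppppppppppppp9999999999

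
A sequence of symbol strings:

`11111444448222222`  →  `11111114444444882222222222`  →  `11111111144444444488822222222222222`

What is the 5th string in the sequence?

11111111111114444444444444888882222222222222222222222

The n-th term is 2n+3 1's then 2n+3 4's then n 8's then 4n+2 2's (n = 1, 2, …).
Setting n = 5 gives 13, 13, 5, 22 characters in each block.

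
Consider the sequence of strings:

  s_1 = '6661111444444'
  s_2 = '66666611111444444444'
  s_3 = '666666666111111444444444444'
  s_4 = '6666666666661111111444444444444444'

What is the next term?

66666666666666611111111444444444444444444

The n-th term is 3n 6's then n+3 1's then 3n+3 4's (n = 1, 2, …).
For the next term, n = 5, so the run lengths are 15, 8, 18.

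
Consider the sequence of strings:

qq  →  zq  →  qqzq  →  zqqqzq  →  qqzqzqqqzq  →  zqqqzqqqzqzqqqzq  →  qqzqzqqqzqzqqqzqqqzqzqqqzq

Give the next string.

zqqqzqqqzqzqqqzqqqzqzqqqzqzqqqzqqqzqzqqqzq

This is a Fibonacci-style word recurrence s(k) = s(k−2)·s(k−1): e.g. qq·zq = qqzq.
The next term joins zqqqzqqqzqzqqqzq and qqzqzqqqzqzqqqzqqqzqzqqqzq.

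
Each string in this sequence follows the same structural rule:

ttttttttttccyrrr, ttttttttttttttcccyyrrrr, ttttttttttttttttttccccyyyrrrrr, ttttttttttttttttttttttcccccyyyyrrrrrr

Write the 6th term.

Term n consists of 4n+2 t's, followed by n c's, followed by n-1 y's, followed by n+1 r's, where the shown terms are n = 2, 3, 4, 5.
Setting n = 7 gives 30, 7, 6, 8 characters in each block.

ttttttttttttttttttttttttttttttcccccccyyyyyyrrrrrrrr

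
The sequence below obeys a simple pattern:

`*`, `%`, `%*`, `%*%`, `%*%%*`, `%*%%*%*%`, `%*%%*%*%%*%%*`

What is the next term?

This is a Fibonacci-style word recurrence s(k) = s(k−1)·s(k−2): e.g. %·* = %*.
Continuing: %*%%*%*%%*%%* · %*%%*%*% gives term 8.

%*%%*%*%%*%%*%*%%*%*%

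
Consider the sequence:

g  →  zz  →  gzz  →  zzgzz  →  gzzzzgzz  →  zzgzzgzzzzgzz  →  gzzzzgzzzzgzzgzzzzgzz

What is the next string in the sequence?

zzgzzgzzzzgzzgzzzzgzzzzgzzgzzzzgzz

Each term (from the third on) is the two preceding terms concatenated in order: term 3 = g·zz = gzz.
Continuing: zzgzzgzzzzgzz · gzzzzgzzzzgzzgzzzzgzz gives term 8.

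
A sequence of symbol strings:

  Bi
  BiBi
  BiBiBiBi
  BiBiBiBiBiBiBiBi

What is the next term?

Every step duplicates the string.
One more doubling of BiBiBiBiBiBiBiBi gives the answer.

BiBiBiBiBiBiBiBiBiBiBiBiBiBiBiBi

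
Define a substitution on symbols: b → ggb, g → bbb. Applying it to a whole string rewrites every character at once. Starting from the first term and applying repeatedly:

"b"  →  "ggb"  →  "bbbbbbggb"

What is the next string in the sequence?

Apply φ to bbbbbbggb symbol by symbol: b→ggb, b→ggb, b→ggb, b→ggb, b→ggb, b→ggb, g→bbb, g→bbb, b→ggb; joined: ggb ggb ggb ggb ggb ggb bbb bbb ggb.

ggbggbggbggbggbggbbbbbbbggb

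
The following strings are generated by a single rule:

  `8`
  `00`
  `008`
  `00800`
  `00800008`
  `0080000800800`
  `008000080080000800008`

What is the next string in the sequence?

This is a Fibonacci-style word recurrence s(k) = s(k−1)·s(k−2): e.g. 00·8 = 008.
So term 8 is 008000080080000800008·0080000800800.

0080000800800008000080080000800800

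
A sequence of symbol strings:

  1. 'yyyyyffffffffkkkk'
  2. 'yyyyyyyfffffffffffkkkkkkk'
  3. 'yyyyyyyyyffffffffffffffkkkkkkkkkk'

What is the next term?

Each string has the form y^{2n+1} f^{3n+2} k^{3n-2}, where the shown terms are n = 2, 3, 4.
At n = 5 the blocks have lengths 11, 17, 13.

yyyyyyyyyyyfffffffffffffffffkkkkkkkkkkkkk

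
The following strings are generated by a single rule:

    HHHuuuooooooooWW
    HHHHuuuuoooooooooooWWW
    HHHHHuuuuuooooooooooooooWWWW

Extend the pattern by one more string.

HHHHHHuuuuuuoooooooooooooooooWWWWW

Reading off run lengths: H runs 3, 4, 5; u runs 3, 4, 5; o runs 8, 11, 14; W runs 2, 3, 4 — each is linear in n, where the shown terms are n = 3, 4, 5.
At n = 6 the blocks have lengths 6, 6, 17, 5.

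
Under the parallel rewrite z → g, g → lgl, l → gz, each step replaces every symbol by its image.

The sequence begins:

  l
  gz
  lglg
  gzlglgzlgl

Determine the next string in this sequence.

lglggzlglgzlglggzlglgz

Rewriting each symbol of gzlglgzlgl: g→lgl, z→g, l→gz, g→lgl, l→gz, g→lgl, z→g, l→gz, g→lgl, l→gz, which concatenates to lgl g gz lgl gz lgl g gz lgl gz.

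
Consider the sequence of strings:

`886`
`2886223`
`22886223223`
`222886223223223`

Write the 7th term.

222222886223223223223223223

Each term wraps the previous one in 2 on the left and 223 on the right.
From 222886223223223, 3 further steps: 222886223223223 → 2222886223223223223 → 22222886223223223223223 → (answer).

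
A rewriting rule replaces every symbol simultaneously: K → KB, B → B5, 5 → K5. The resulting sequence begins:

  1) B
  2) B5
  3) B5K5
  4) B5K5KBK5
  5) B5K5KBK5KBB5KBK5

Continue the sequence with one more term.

B5K5KBK5KBB5KBK5KBB5B5K5KBB5KBK5

Replace each of the 16 characters of B5K5KBK5KBB5KBK5 in place — B5 K5 KB K5 KB B5 KB K5 KB B5 B5 K5 KB B5 KB K5 — and concatenate.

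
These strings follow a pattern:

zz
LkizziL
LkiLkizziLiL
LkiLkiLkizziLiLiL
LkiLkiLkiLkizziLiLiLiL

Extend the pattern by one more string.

Every step adds Lki to the front and iL to the end of the previous string.
One more step from LkiLkiLkiLkizziLiLiLiL gives the answer.

LkiLkiLkiLkiLkizziLiLiLiLiL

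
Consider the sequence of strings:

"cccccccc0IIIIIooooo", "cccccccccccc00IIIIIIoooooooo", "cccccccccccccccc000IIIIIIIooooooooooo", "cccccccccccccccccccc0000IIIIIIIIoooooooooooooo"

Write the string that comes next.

cccccccccccccccccccccccc00000IIIIIIIIIooooooooooooooooo

The n-th term is 4n c's then n-1 0's then n+3 I's then 3n-1 o's, where the shown terms are n = 2, 3, 4, 5.
For the next term, n = 6, so the run lengths are 24, 5, 9, 17.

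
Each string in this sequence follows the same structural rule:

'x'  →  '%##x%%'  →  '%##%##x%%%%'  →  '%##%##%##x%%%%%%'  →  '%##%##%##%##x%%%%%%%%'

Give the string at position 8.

%##%##%##%##%##%##%##x%%%%%%%%%%%%%%

Every step adds %## to the front and %% to the end of the previous string.
From %##%##%##%##x%%%%%%%%, 3 further steps: %##%##%##%##x%%%%%%%% → %##%##%##%##%##x%%%%%%%%%% → %##%##%##%##%##%##x%%%%%%%%%%%% → (answer).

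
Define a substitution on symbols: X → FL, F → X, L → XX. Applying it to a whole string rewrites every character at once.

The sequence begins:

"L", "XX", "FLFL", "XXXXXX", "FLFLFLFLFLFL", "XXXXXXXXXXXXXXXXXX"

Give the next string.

FLFLFLFLFLFLFLFLFLFLFLFLFLFLFLFLFLFL

Applying the rule to each of the 18 symbols of XXXXXXXXXXXXXXXXXX gives the pieces FL FL FL FL FL FL FL FL FL FL FL FL FL FL FL FL FL FL, which concatenate to the answer.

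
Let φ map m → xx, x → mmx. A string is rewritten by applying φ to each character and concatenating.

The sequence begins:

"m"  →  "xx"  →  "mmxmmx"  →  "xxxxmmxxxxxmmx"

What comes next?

φ(xxxxmmxxxxxmmx) expands symbol-by-symbol to mmx mmx mmx mmx xx xx mmx mmx mmx mmx mmx xx xx mmx; joining the 14 pieces gives the next term.

mmxmmxmmxmmxxxxxmmxmmxmmxmmxmmxxxxxmmx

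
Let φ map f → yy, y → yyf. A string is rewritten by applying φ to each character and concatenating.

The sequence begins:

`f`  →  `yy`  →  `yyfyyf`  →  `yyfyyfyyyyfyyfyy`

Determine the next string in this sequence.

yyfyyfyyyyfyyfyyyyfyyfyyfyyfyyyyfyyfyyyyfyyf

φ(yyfyyfyyyyfyyfyy) expands symbol-by-symbol to yyf yyf yy yyf yyf yy yyf yyf yyf yyf yy yyf yyf yy yyf yyf; joining the 16 pieces gives the next term.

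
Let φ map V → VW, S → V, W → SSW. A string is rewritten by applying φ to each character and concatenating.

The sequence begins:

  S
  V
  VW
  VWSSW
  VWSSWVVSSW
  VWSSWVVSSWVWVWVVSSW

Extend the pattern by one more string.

φ(VWSSWVVSSWVWVWVVSSW) expands symbol-by-symbol to VW SSW V V SSW VW VW V V SSW VW SSW VW SSW VW VW V V SSW; joining the 19 pieces gives the next term.

VWSSWVVSSWVWVWVVSSWVWSSWVWSSWVWVWVVSSW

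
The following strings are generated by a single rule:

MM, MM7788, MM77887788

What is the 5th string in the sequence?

MM7788778877887788

Each term is the previous one with 7788 appended.
From MM77887788, 2 further steps: MM77887788 → MM778877887788 → (answer).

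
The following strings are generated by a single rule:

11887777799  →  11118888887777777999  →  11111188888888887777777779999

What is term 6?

Each string has the form 1^{2n} 8^{4n-2} 7^{2n+3} 9^{n+1} (n = 1, 2, …).
For term 6, n = 6, so the run lengths are 12, 22, 15, 7.

11111111111188888888888888888888887777777777777779999999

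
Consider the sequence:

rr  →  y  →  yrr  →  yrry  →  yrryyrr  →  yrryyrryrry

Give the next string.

From term 3 onward, concatenate the last term with the second-to-last: y·rr = yrr, yrr·y = yrry, …
The next term joins yrryyrryrry and yrryyrr.

yrryyrryrryyrryyrr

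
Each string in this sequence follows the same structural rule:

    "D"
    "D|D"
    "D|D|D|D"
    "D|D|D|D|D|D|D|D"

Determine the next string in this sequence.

D|D|D|D|D|D|D|D|D|D|D|D|D|D|D|D

Every step duplicates the string with '|' between the halves.
One more doubling of D|D|D|D|D|D|D|D gives the answer.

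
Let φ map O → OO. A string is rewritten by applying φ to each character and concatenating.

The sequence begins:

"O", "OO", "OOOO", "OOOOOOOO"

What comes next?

Rewriting each symbol of OOOOOOOO: O→OO, O→OO, O→OO, O→OO, O→OO, O→OO, O→OO, O→OO, which concatenates to OO OO OO OO OO OO OO OO.

OOOOOOOOOOOOOOOO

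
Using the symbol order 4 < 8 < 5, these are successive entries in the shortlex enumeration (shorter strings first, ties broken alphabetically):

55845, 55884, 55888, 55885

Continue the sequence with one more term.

55854

The successor of 55885 increments the rightmost position that isn't already 5 and resets every position after it to 4.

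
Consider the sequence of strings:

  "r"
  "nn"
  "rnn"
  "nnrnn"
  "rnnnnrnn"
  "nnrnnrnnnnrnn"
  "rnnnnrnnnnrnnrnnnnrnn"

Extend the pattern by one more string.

From term 3 onward, concatenate the second-to-last term with the last: r·nn = rnn, nn·rnn = nnrnn, …
The next term joins nnrnnrnnnnrnn and rnnnnrnnnnrnnrnnnnrnn.

nnrnnrnnnnrnnrnnnnrnnnnrnnrnnnnrnn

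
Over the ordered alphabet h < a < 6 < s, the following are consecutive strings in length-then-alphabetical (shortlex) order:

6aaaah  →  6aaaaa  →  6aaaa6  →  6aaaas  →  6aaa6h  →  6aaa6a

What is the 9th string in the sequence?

Advancing 3 positions from 6aaa6a through 6aaa6a → 6aaa66 → 6aaa6s reaches term 9.

6aaash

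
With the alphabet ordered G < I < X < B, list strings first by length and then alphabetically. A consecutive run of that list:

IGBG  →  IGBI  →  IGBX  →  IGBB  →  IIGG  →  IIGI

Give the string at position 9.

Advancing 3 positions from IIGI through IIGI → IIGX → IIGB reaches term 9.

IIIG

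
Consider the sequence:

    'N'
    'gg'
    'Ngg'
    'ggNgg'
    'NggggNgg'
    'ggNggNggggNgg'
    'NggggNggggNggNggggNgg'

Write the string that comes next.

Each term (from the third on) is the two preceding terms concatenated in order: term 3 = N·gg = Ngg.
So term 8 is ggNggNggggNgg·NggggNggggNggNggggNgg.

ggNggNggggNggNggggNggggNggNggggNgg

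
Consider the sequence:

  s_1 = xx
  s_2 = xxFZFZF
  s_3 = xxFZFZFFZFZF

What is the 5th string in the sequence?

Every step adds FZFZF to the end: s(k+1) = s(k)·FZFZF.
From xxFZFZFFZFZF, 2 further steps: xxFZFZFFZFZF → xxFZFZFFZFZFFZFZF → (answer).

xxFZFZFFZFZFFZFZFFZFZF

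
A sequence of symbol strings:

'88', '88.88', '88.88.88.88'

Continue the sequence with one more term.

Every step duplicates the string with '.' between the halves.
One more doubling of 88.88.88.88 gives the answer.

88.88.88.88.88.88.88.88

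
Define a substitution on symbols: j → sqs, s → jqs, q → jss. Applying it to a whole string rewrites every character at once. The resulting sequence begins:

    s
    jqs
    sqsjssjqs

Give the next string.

jqsjssjqssqsjqsjqssqsjssjqs

Expanding sqsjssjqs: s→jqs, q→jss, s→jqs, j→sqs, s→jqs, s→jqs, j→sqs, q→jss, s→jqs. Concatenated: jqs jss jqs sqs jqs jqs sqs jss jqs.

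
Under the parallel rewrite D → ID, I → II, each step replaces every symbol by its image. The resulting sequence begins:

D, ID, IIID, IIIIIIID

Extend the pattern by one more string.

Rewriting each symbol of IIIIIIID: I→II, I→II, I→II, I→II, I→II, I→II, I→II, D→ID, which concatenates to II II II II II II II ID.

IIIIIIIIIIIIIIID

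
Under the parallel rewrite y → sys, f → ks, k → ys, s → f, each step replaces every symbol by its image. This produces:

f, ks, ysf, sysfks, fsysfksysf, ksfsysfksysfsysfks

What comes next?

ysfksfsysfksysfsysfksfsysfksysf

Replace each of the 18 characters of ksfsysfksysfsysfks in place — ys f ks f sys f ks ys f sys f ks f sys f ks ys f — and concatenate.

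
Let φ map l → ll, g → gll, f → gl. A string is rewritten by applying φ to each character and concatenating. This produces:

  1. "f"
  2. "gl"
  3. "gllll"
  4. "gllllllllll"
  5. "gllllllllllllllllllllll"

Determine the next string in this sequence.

gllllllllllllllllllllllllllllllllllllllllllllll

Applying the rule to each of the 23 symbols of gllllllllllllllllllllll gives the pieces gll ll ll ll ll ll ll ll ll ll ll ll ll ll ll ll ll ll ll ll ll ll ll, which concatenate to the answer.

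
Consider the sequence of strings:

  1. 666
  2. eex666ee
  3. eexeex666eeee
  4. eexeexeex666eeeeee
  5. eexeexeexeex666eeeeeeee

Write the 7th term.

Each term wraps the previous one in eex on the left and ee on the right.
From eexeexeexeex666eeeeeeee, 2 further steps: eexeexeexeex666eeeeeeee → eexeexeexeexeex666eeeeeeeeee → (answer).

eexeexeexeexeexeex666eeeeeeeeeeee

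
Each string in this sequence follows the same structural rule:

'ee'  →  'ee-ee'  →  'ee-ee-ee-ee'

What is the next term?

ee-ee-ee-ee-ee-ee-ee-ee

Each string is two copies of the previous one joined by '-'.
So the next term is two copies of ee-ee-ee-ee with '-' between the halves.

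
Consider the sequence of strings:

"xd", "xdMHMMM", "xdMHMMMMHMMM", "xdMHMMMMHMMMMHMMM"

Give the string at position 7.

The strings grow by a fixed suffix MHMMM each time.
From xdMHMMMMHMMMMHMMM, 3 further steps: xdMHMMMMHMMMMHMMM → xdMHMMMMHMMMMHMMMMHMMM → xdMHMMMMHMMMMHMMMMHMMMMHMMM → (answer).

xdMHMMMMHMMMMHMMMMHMMMMHMMMMHMMM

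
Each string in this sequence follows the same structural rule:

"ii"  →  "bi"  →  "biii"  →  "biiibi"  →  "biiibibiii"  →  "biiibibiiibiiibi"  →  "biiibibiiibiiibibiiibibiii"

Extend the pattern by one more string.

Each term (from the third on) is the previous term followed by the one before it: term 3 = bi·ii = biii.
Continuing: biiibibiiibiiibibiiibibiii · biiibibiiibiiibi gives term 8.

biiibibiiibiiibibiiibibiiibiiibibiiibiiibi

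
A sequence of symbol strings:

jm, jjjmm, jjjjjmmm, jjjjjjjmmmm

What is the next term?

jjjjjjjjjmmmmm

Reading off run lengths: j runs 1, 3, 5, 7; m runs 1, 2, 3, 4 — each is linear in n (n = 1, 2, …).
Setting n = 5 gives 9, 5 characters in each block.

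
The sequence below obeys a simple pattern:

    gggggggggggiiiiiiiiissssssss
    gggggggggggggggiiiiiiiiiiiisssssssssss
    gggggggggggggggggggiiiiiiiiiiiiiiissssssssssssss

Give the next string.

gggggggggggggggggggggggiiiiiiiiiiiiiiiiiisssssssssssssssss

The n-th term is 4n+3 g's then 3n+3 i's then 3n+2 s's, where the shown terms are n = 2, 3, 4.
For the next term, n = 5, so the run lengths are 23, 18, 17.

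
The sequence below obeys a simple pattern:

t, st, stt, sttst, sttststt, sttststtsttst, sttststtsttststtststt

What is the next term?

From term 3 onward, concatenate the last term with the second-to-last: st·t = stt, stt·st = sttst, …
The next term joins sttststtsttststtststt and sttststtsttst.

sttststtsttststtststtsttststtsttst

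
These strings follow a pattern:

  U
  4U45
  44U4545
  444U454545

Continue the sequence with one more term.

4444U45454545

Every step adds 4 to the front and 45 to the end of the previous string.
So the next term is 4·444U454545·45.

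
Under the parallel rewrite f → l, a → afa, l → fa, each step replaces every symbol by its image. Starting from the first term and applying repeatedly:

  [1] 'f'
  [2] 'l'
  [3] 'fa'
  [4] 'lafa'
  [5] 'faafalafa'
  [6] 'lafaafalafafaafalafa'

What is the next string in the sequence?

Rewriting the 20 symbols of lafaafalafafaafalafa one by one yields fa afa l afa afa l afa fa afa l afa l afa afa l afa fa afa l afa; concatenated:

faafalafaafalafafaafalafalafaafalafafaafalafa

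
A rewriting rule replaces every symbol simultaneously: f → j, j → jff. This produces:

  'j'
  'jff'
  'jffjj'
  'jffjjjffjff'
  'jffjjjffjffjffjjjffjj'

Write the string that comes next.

jffjjjffjffjffjjjffjjjffjjjffjffjffjjjffjff

Replace each of the 21 characters of jffjjjffjffjffjjjffjj in place — jff j j jff jff jff j j jff j j jff j j jff jff jff j j jff jff — and concatenate.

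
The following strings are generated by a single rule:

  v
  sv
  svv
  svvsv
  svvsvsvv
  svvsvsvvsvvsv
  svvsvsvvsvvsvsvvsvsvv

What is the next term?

Each term (from the third on) is the previous term followed by the one before it: term 3 = sv·v = svv.
Continuing: svvsvsvvsvvsvsvvsvsvv · svvsvsvvsvvsv gives term 8.

svvsvsvvsvvsvsvvsvsvvsvvsvsvvsvvsv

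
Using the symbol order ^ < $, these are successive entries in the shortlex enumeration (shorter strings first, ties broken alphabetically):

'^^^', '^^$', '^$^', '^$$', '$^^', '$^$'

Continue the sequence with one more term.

$$^

Find the rightmost character of $^$ below $, bump it to the next letter, and reset everything to its right to ^.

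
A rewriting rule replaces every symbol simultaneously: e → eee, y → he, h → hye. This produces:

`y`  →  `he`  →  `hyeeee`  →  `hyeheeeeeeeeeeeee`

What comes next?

Rewriting the 17 symbols of hyeheeeeeeeeeeeee one by one yields hye he eee hye eee eee eee eee eee eee eee eee eee eee eee eee eee; concatenated:

hyeheeeehyeeeeeeeeeeeeeeeeeeeeeeeeeeeeeeeeeeeeeeee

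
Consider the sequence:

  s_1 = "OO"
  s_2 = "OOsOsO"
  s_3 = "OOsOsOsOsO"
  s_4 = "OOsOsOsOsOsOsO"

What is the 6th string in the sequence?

Each term is the previous one with sOsO appended.
From OOsOsOsOsOsOsO, 2 further steps: OOsOsOsOsOsOsO → OOsOsOsOsOsOsOsOsO → (answer).

OOsOsOsOsOsOsOsOsOsOsO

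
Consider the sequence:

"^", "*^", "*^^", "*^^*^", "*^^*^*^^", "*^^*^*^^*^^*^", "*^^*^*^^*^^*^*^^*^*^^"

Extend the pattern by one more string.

*^^*^*^^*^^*^*^^*^*^^*^^*^*^^*^^*^

From term 3 onward, concatenate the last term with the second-to-last: *^·^ = *^^, *^^·*^ = *^^*^, …
The next term joins *^^*^*^^*^^*^*^^*^*^^ and *^^*^*^^*^^*^.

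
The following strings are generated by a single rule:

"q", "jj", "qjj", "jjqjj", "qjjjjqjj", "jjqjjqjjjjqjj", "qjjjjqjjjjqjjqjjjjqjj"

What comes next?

jjqjjqjjjjqjjqjjjjqjjjjqjjqjjjjqjj

Each term (from the third on) is the two preceding terms concatenated in order: term 3 = q·jj = qjj.
The next term joins jjqjjqjjjjqjj and qjjjjqjjjjqjjqjjjjqjj.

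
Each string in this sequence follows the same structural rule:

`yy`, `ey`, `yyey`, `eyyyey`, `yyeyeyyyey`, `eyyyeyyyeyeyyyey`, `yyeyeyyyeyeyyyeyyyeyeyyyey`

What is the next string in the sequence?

eyyyeyyyeyeyyyeyyyeyeyyyeyeyyyeyyyeyeyyyey

This is a Fibonacci-style word recurrence s(k) = s(k−2)·s(k−1): e.g. yy·ey = yyey.
So term 8 is eyyyeyyyeyeyyyey·yyeyeyyyeyeyyyeyyyeyeyyyey.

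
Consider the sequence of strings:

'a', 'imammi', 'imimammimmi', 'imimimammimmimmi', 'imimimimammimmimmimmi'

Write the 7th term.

Every step adds im to the front and mmi to the end of the previous string.
From imimimimammimmimmimmi, 2 further steps: imimimimammimmimmimmi → imimimimimammimmimmimmimmi → (answer).

imimimimimimammimmimmimmimmimmi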